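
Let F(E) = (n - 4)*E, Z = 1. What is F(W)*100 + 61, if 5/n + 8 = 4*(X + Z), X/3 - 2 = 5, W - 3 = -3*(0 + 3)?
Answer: 4847/2 ≈ 2423.5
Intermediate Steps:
W = -6 (W = 3 - 3*(0 + 3) = 3 - 3*3 = 3 - 9 = -6)
X = 21 (X = 6 + 3*5 = 6 + 15 = 21)
n = 1/16 (n = 5/(-8 + 4*(21 + 1)) = 5/(-8 + 4*22) = 5/(-8 + 88) = 5/80 = 5*(1/80) = 1/16 ≈ 0.062500)
F(E) = -63*E/16 (F(E) = (1/16 - 4)*E = -63*E/16)
F(W)*100 + 61 = -63/16*(-6)*100 + 61 = (189/8)*100 + 61 = 4725/2 + 61 = 4847/2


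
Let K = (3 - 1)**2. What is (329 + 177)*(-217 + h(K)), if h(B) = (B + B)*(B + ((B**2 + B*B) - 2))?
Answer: 27830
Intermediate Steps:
K = 4 (K = 2**2 = 4)
h(B) = 2*B*(-2 + B + 2*B**2) (h(B) = (2*B)*(B + ((B**2 + B**2) - 2)) = (2*B)*(B + (2*B**2 - 2)) = (2*B)*(B + (-2 + 2*B**2)) = (2*B)*(-2 + B + 2*B**2) = 2*B*(-2 + B + 2*B**2))
(329 + 177)*(-217 + h(K)) = (329 + 177)*(-217 + 2*4*(-2 + 4 + 2*4**2)) = 506*(-217 + 2*4*(-2 + 4 + 2*16)) = 506*(-217 + 2*4*(-2 + 4 + 32)) = 506*(-217 + 2*4*34) = 506*(-217 + 272) = 506*55 = 27830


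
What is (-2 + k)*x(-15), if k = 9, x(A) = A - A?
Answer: 0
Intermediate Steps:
x(A) = 0
(-2 + k)*x(-15) = (-2 + 9)*0 = 7*0 = 0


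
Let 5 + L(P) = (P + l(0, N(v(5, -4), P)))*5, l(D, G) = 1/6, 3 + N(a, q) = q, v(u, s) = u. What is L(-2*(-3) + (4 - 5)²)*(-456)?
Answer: -14060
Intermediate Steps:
N(a, q) = -3 + q
l(D, G) = ⅙
L(P) = -25/6 + 5*P (L(P) = -5 + (P + ⅙)*5 = -5 + (⅙ + P)*5 = -5 + (⅚ + 5*P) = -25/6 + 5*P)
L(-2*(-3) + (4 - 5)²)*(-456) = (-25/6 + 5*(-2*(-3) + (4 - 5)²))*(-456) = (-25/6 + 5*(6 + (-1)²))*(-456) = (-25/6 + 5*(6 + 1))*(-456) = (-25/6 + 5*7)*(-456) = (-25/6 + 35)*(-456) = (185/6)*(-456) = -14060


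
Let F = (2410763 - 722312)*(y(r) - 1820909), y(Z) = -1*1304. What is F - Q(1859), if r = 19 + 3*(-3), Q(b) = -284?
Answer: -3076717361779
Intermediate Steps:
r = 10 (r = 19 - 9 = 10)
y(Z) = -1304
F = -3076717362063 (F = (2410763 - 722312)*(-1304 - 1820909) = 1688451*(-1822213) = -3076717362063)
F - Q(1859) = -3076717362063 - 1*(-284) = -3076717362063 + 284 = -3076717361779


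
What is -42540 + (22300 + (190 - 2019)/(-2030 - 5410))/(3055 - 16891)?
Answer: -141265377659/3320640 ≈ -42542.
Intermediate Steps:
-42540 + (22300 + (190 - 2019)/(-2030 - 5410))/(3055 - 16891) = -42540 + (22300 - 1829/(-7440))/(-13836) = -42540 + (22300 - 1829*(-1/7440))*(-1/13836) = -42540 + (22300 + 59/240)*(-1/13836) = -42540 + (5352059/240)*(-1/13836) = -42540 - 5352059/3320640 = -141265377659/3320640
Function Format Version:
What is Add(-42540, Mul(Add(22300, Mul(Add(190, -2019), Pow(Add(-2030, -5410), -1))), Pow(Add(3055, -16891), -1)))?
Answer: Rational(-141265377659, 3320640) ≈ -42542.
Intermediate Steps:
Add(-42540, Mul(Add(22300, Mul(Add(190, -2019), Pow(Add(-2030, -5410), -1))), Pow(Add(3055, -16891), -1))) = Add(-42540, Mul(Add(22300, Mul(-1829, Pow(-7440, -1))), Pow(-13836, -1))) = Add(-42540, Mul(Add(22300, Mul(-1829, Rational(-1, 7440))), Rational(-1, 13836))) = Add(-42540, Mul(Add(22300, Rational(59, 240)), Rational(-1, 13836))) = Add(-42540, Mul(Rational(5352059, 240), Rational(-1, 13836))) = Add(-42540, Rational(-5352059, 3320640)) = Rational(-141265377659, 3320640)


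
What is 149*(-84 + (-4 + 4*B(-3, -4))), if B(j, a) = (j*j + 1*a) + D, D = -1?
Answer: -10728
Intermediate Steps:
B(j, a) = -1 + a + j² (B(j, a) = (j*j + 1*a) - 1 = (j² + a) - 1 = (a + j²) - 1 = -1 + a + j²)
149*(-84 + (-4 + 4*B(-3, -4))) = 149*(-84 + (-4 + 4*(-1 - 4 + (-3)²))) = 149*(-84 + (-4 + 4*(-1 - 4 + 9))) = 149*(-84 + (-4 + 4*4)) = 149*(-84 + (-4 + 16)) = 149*(-84 + 12) = 149*(-72) = -10728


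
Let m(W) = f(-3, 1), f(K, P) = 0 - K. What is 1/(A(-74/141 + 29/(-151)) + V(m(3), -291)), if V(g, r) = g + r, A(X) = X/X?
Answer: -1/287 ≈ -0.0034843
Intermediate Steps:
f(K, P) = -K
m(W) = 3 (m(W) = -1*(-3) = 3)
A(X) = 1
1/(A(-74/141 + 29/(-151)) + V(m(3), -291)) = 1/(1 + (3 - 291)) = 1/(1 - 288) = 1/(-287) = -1/287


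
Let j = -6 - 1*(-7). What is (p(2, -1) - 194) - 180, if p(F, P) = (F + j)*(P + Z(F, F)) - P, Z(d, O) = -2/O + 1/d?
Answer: -755/2 ≈ -377.50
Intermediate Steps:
Z(d, O) = 1/d - 2/O (Z(d, O) = -2/O + 1/d = 1/d - 2/O)
j = 1 (j = -6 + 7 = 1)
p(F, P) = -P + (1 + F)*(P - 1/F) (p(F, P) = (F + 1)*(P + (1/F - 2/F)) - P = (1 + F)*(P - 1/F) - P = -P + (1 + F)*(P - 1/F))
(p(2, -1) - 194) - 180 = ((-1 - 1/2 + 2*(-1)) - 194) - 180 = ((-1 - 1*½ - 2) - 194) - 180 = ((-1 - ½ - 2) - 194) - 180 = (-7/2 - 194) - 180 = -395/2 - 180 = -755/2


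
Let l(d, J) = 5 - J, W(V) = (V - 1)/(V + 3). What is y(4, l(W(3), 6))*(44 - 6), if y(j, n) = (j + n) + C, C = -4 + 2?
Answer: 38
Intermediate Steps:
W(V) = (-1 + V)/(3 + V)
C = -2
y(j, n) = -2 + j + n (y(j, n) = (j + n) - 2 = -2 + j + n)
y(4, l(W(3), 6))*(44 - 6) = (-2 + 4 + (5 - 1*6))*(44 - 6) = (-2 + 4 + (5 - 6))*38 = (-2 + 4 - 1)*38 = 1*38 = 38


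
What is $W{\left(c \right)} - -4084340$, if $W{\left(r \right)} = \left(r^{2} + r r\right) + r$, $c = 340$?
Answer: $4315880$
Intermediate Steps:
$W{\left(r \right)} = r + 2 r^{2}$ ($W{\left(r \right)} = \left(r^{2} + r^{2}\right) + r = 2 r^{2} + r = r + 2 r^{2}$)
$W{\left(c \right)} - -4084340 = 340 \left(1 + 2 \cdot 340\right) - -4084340 = 340 \left(1 + 680\right) + 4084340 = 340 \cdot 681 + 4084340 = 231540 + 4084340 = 4315880$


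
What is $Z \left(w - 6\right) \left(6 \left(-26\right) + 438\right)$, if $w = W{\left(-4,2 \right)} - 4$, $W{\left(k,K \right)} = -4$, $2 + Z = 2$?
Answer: $0$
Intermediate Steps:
$Z = 0$ ($Z = -2 + 2 = 0$)
$w = -8$ ($w = -4 - 4 = -8$)
$Z \left(w - 6\right) \left(6 \left(-26\right) + 438\right) = 0 \left(-8 - 6\right) \left(6 \left(-26\right) + 438\right) = 0 \left(-14\right) \left(-156 + 438\right) = 0 \cdot 282 = 0$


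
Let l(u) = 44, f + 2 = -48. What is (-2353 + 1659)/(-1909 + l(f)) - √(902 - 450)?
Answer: 694/1865 - 2*√113 ≈ -20.888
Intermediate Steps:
f = -50 (f = -2 - 48 = -50)
(-2353 + 1659)/(-1909 + l(f)) - √(902 - 450) = (-2353 + 1659)/(-1909 + 44) - √(902 - 450) = -694/(-1865) - √452 = -694*(-1/1865) - 2*√113 = 694/1865 - 2*√113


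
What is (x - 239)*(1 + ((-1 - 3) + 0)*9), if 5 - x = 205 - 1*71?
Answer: 12880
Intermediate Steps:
x = -129 (x = 5 - (205 - 1*71) = 5 - (205 - 71) = 5 - 1*134 = 5 - 134 = -129)
(x - 239)*(1 + ((-1 - 3) + 0)*9) = (-129 - 239)*(1 + ((-1 - 3) + 0)*9) = -368*(1 + (-4 + 0)*9) = -368*(1 - 4*9) = -368*(1 - 36) = -368*(-35) = 12880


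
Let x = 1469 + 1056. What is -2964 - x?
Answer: -5489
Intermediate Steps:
x = 2525
-2964 - x = -2964 - 1*2525 = -2964 - 2525 = -5489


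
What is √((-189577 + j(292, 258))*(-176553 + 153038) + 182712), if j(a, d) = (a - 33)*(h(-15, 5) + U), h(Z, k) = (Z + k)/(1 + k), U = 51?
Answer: √37418641863/3 ≈ 64480.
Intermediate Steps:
h(Z, k) = (Z + k)/(1 + k)
j(a, d) = -1628 + 148*a/3 (j(a, d) = (a - 33)*((-15 + 5)/(1 + 5) + 51) = (-33 + a)*(-10/6 + 51) = (-33 + a)*((⅙)*(-10) + 51) = (-33 + a)*(-5/3 + 51) = (-33 + a)*(148/3) = -1628 + 148*a/3)
√((-189577 + j(292, 258))*(-176553 + 153038) + 182712) = √((-189577 + (-1628 + (148/3)*292))*(-176553 + 153038) + 182712) = √((-189577 + (-1628 + 43216/3))*(-23515) + 182712) = √((-189577 + 38332/3)*(-23515) + 182712) = √(-530399/3*(-23515) + 182712) = √(12472332485/3 + 182712) = √(12472880621/3) = √37418641863/3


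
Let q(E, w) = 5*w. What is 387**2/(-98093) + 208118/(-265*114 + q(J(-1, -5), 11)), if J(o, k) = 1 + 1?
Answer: -24931203169/2957994415 ≈ -8.4284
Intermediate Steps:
J(o, k) = 2
387**2/(-98093) + 208118/(-265*114 + q(J(-1, -5), 11)) = 387**2/(-98093) + 208118/(-265*114 + 5*11) = 149769*(-1/98093) + 208118/(-30210 + 55) = -149769/98093 + 208118/(-30155) = -149769/98093 + 208118*(-1/30155) = -149769/98093 - 208118/30155 = -24931203169/2957994415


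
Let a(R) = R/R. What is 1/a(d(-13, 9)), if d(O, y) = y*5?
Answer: 1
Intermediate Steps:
d(O, y) = 5*y
a(R) = 1
1/a(d(-13, 9)) = 1/1 = 1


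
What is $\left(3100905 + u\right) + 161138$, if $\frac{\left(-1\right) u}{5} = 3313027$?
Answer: $-13303092$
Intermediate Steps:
$u = -16565135$ ($u = \left(-5\right) 3313027 = -16565135$)
$\left(3100905 + u\right) + 161138 = \left(3100905 - 16565135\right) + 161138 = -13464230 + 161138 = -13303092$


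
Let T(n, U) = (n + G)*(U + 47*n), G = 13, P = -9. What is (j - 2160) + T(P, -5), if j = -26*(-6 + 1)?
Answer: -3742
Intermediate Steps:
j = 130 (j = -26*(-5) = 130)
T(n, U) = (13 + n)*(U + 47*n) (T(n, U) = (n + 13)*(U + 47*n) = (13 + n)*(U + 47*n))
(j - 2160) + T(P, -5) = (130 - 2160) + (13*(-5) + 47*(-9)**2 + 611*(-9) - 5*(-9)) = -2030 + (-65 + 47*81 - 5499 + 45) = -2030 + (-65 + 3807 - 5499 + 45) = -2030 - 1712 = -3742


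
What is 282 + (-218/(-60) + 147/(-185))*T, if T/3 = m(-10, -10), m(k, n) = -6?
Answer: 42717/185 ≈ 230.90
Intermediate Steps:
T = -18 (T = 3*(-6) = -18)
282 + (-218/(-60) + 147/(-185))*T = 282 + (-218/(-60) + 147/(-185))*(-18) = 282 + (-218*(-1/60) + 147*(-1/185))*(-18) = 282 + (109/30 - 147/185)*(-18) = 282 + (3151/1110)*(-18) = 282 - 9453/185 = 42717/185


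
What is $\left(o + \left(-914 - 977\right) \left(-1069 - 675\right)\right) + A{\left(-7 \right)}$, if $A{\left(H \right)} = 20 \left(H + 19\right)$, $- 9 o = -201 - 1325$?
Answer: $\frac{29684822}{9} \approx 3.2983 \cdot 10^{6}$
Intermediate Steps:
$o = \frac{1526}{9}$ ($o = - \frac{-201 - 1325}{9} = \left(- \frac{1}{9}\right) \left(-1526\right) = \frac{1526}{9} \approx 169.56$)
$A{\left(H \right)} = 380 + 20 H$ ($A{\left(H \right)} = 20 \left(19 + H\right) = 380 + 20 H$)
$\left(o + \left(-914 - 977\right) \left(-1069 - 675\right)\right) + A{\left(-7 \right)} = \left(\frac{1526}{9} + \left(-914 - 977\right) \left(-1069 - 675\right)\right) + \left(380 + 20 \left(-7\right)\right) = \left(\frac{1526}{9} - -3297904\right) + \left(380 - 140\right) = \left(\frac{1526}{9} + 3297904\right) + 240 = \frac{29682662}{9} + 240 = \frac{29684822}{9}$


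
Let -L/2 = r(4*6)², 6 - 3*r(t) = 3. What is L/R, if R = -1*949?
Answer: 2/949 ≈ 0.0021075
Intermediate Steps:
r(t) = 1 (r(t) = 2 - ⅓*3 = 2 - 1 = 1)
L = -2 (L = -2*1² = -2*1 = -2)
R = -949
L/R = -2/(-949) = -2*(-1/949) = 2/949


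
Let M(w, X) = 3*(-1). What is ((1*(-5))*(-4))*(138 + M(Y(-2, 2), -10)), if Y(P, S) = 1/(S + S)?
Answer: 2700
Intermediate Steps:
Y(P, S) = 1/(2*S)
M(w, X) = -3
((1*(-5))*(-4))*(138 + M(Y(-2, 2), -10)) = ((1*(-5))*(-4))*(138 - 3) = -5*(-4)*135 = 20*135 = 2700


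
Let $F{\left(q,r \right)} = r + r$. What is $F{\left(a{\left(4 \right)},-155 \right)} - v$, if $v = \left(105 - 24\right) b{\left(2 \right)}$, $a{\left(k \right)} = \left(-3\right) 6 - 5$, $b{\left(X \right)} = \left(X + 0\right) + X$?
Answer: $-634$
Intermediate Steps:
$b{\left(X \right)} = 2 X$ ($b{\left(X \right)} = X + X = 2 X$)
$a{\left(k \right)} = -23$ ($a{\left(k \right)} = -18 - 5 = -23$)
$F{\left(q,r \right)} = 2 r$
$v = 324$ ($v = \left(105 - 24\right) 2 \cdot 2 = 81 \cdot 4 = 324$)
$F{\left(a{\left(4 \right)},-155 \right)} - v = 2 \left(-155\right) - 324 = -310 - 324 = -634$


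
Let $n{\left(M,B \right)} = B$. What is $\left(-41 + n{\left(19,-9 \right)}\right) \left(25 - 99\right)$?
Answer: $3700$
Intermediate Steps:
$\left(-41 + n{\left(19,-9 \right)}\right) \left(25 - 99\right) = \left(-41 - 9\right) \left(25 - 99\right) = - 50 \left(25 - 99\right) = \left(-50\right) \left(-74\right) = 3700$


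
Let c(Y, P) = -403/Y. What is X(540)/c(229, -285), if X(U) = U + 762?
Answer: -9618/13 ≈ -739.85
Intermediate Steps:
X(U) = 762 + U
X(540)/c(229, -285) = (762 + 540)/((-403/229)) = 1302/((-403*1/229)) = 1302/(-403/229) = 1302*(-229/403) = -9618/13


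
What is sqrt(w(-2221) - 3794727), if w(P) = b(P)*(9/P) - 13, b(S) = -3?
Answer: I*sqrt(18718848996373)/2221 ≈ 1948.0*I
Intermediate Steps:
w(P) = -13 - 27/P (w(P) = -27/P - 13 = -13 - 27/P)
sqrt(w(-2221) - 3794727) = sqrt((-13 - 27/(-2221)) - 3794727) = sqrt((-13 - 27*(-1/2221)) - 3794727) = sqrt((-13 + 27/2221) - 3794727) = sqrt(-28846/2221 - 3794727) = sqrt(-8428117513/2221) = I*sqrt(18718848996373)/2221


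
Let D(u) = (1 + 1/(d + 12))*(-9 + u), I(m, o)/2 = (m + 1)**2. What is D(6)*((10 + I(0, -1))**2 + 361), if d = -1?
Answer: -18180/11 ≈ -1652.7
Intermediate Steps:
I(m, o) = 2*(1 + m)**2 (I(m, o) = 2*(m + 1)**2 = 2*(1 + m)**2)
D(u) = -108/11 + 12*u/11 (D(u) = (1 + 1/(-1 + 12))*(-9 + u) = (1 + 1/11)*(-9 + u) = 12*(-9 + u)/11 = -108/11 + 12*u/11)
D(6)*((10 + I(0, -1))**2 + 361) = (-108/11 + (12/11)*6)*((10 + 2*(1 + 0)**2)**2 + 361) = (-108/11 + 72/11)*((10 + 2*1**2)**2 + 361) = -36*((10 + 2*1)**2 + 361)/11 = -36*((10 + 2)**2 + 361)/11 = -36*(12**2 + 361)/11 = -36*(144 + 361)/11 = -36/11*505 = -18180/11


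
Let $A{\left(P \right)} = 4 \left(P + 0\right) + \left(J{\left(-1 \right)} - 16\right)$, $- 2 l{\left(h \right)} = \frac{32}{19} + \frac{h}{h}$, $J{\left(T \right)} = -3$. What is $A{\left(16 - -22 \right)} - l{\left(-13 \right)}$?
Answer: $\frac{5105}{38} \approx 134.34$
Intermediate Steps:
$l{\left(h \right)} = - \frac{51}{38}$ ($l{\left(h \right)} = - \frac{\frac{32}{19} + \frac{h}{h}}{2} = - \frac{32 \cdot \frac{1}{19} + 1}{2} = - \frac{\frac{32}{19} + 1}{2} = \left(- \frac{1}{2}\right) \frac{51}{19} = - \frac{51}{38}$)
$A{\left(P \right)} = -19 + 4 P$ ($A{\left(P \right)} = 4 \left(P + 0\right) - 19 = 4 P - 19 = -19 + 4 P$)
$A{\left(16 - -22 \right)} - l{\left(-13 \right)} = \left(-19 + 4 \left(16 - -22\right)\right) - - \frac{51}{38} = \left(-19 + 4 \left(16 + 22\right)\right) + \frac{51}{38} = \left(-19 + 4 \cdot 38\right) + \frac{51}{38} = \left(-19 + 152\right) + \frac{51}{38} = 133 + \frac{51}{38} = \frac{5105}{38}$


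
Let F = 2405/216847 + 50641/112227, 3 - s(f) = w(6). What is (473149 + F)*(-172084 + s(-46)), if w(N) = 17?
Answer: -660546949730854434138/8112029423 ≈ -8.1428e+10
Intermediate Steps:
s(f) = -14 (s(f) = 3 - 1*17 = 3 - 17 = -14)
F = 11251254862/24336088269 (F = 2405*(1/216847) + 50641*(1/112227) = 2405/216847 + 50641/112227 = 11251254862/24336088269 ≈ 0.46233)
(473149 + F)*(-172084 + s(-46)) = (473149 + 11251254862/24336088269)*(-172084 - 14) = (11514607079643943/24336088269)*(-172098) = -660546949730854434138/8112029423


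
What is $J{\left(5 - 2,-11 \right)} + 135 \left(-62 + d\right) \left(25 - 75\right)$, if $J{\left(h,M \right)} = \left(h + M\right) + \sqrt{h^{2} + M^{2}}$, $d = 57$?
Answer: $33742 + \sqrt{130} \approx 33753.0$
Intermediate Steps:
$J{\left(h,M \right)} = M + h + \sqrt{M^{2} + h^{2}}$ ($J{\left(h,M \right)} = \left(M + h\right) + \sqrt{M^{2} + h^{2}} = M + h + \sqrt{M^{2} + h^{2}}$)
$J{\left(5 - 2,-11 \right)} + 135 \left(-62 + d\right) \left(25 - 75\right) = \left(-11 + \left(5 - 2\right) + \sqrt{\left(-11\right)^{2} + \left(5 - 2\right)^{2}}\right) + 135 \left(-62 + 57\right) \left(25 - 75\right) = \left(-11 + \left(5 - 2\right) + \sqrt{121 + \left(5 - 2\right)^{2}}\right) + 135 \left(\left(-5\right) \left(-50\right)\right) = \left(-11 + 3 + \sqrt{121 + 3^{2}}\right) + 135 \cdot 250 = \left(-11 + 3 + \sqrt{121 + 9}\right) + 33750 = \left(-11 + 3 + \sqrt{130}\right) + 33750 = \left(-8 + \sqrt{130}\right) + 33750 = 33742 + \sqrt{130}$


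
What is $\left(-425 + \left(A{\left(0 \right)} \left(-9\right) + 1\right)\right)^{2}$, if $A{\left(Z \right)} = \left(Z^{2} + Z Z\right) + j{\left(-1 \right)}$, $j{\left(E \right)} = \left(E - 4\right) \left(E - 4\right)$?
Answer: $421201$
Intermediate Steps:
$j{\left(E \right)} = \left(-4 + E\right)^{2}$ ($j{\left(E \right)} = \left(-4 + E\right) \left(-4 + E\right) = \left(-4 + E\right)^{2}$)
$A{\left(Z \right)} = 25 + 2 Z^{2}$ ($A{\left(Z \right)} = \left(Z^{2} + Z Z\right) + \left(-4 - 1\right)^{2} = \left(Z^{2} + Z^{2}\right) + \left(-5\right)^{2} = 2 Z^{2} + 25 = 25 + 2 Z^{2}$)
$\left(-425 + \left(A{\left(0 \right)} \left(-9\right) + 1\right)\right)^{2} = \left(-425 + \left(\left(25 + 2 \cdot 0^{2}\right) \left(-9\right) + 1\right)\right)^{2} = \left(-425 + \left(\left(25 + 2 \cdot 0\right) \left(-9\right) + 1\right)\right)^{2} = \left(-425 + \left(\left(25 + 0\right) \left(-9\right) + 1\right)\right)^{2} = \left(-425 + \left(25 \left(-9\right) + 1\right)\right)^{2} = \left(-425 + \left(-225 + 1\right)\right)^{2} = \left(-425 - 224\right)^{2} = \left(-649\right)^{2} = 421201$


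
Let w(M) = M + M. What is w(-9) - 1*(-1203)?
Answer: 1185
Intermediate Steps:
w(M) = 2*M
w(-9) - 1*(-1203) = 2*(-9) - 1*(-1203) = -18 + 1203 = 1185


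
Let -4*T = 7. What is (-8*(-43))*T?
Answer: -602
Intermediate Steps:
T = -7/4 (T = -1/4*7 = -7/4 ≈ -1.7500)
(-8*(-43))*T = -8*(-43)*(-7/4) = 344*(-7/4) = -602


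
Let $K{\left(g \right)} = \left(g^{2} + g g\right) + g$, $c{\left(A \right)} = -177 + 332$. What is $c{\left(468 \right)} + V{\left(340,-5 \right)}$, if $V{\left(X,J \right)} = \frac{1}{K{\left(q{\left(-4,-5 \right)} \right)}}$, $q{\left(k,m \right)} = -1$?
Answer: $156$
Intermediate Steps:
$c{\left(A \right)} = 155$
$K{\left(g \right)} = g + 2 g^{2}$ ($K{\left(g \right)} = \left(g^{2} + g^{2}\right) + g = 2 g^{2} + g = g + 2 g^{2}$)
$V{\left(X,J \right)} = 1$ ($V{\left(X,J \right)} = \frac{1}{\left(-1\right) \left(1 + 2 \left(-1\right)\right)} = \frac{1}{\left(-1\right) \left(1 - 2\right)} = \frac{1}{\left(-1\right) \left(-1\right)} = 1^{-1} = 1$)
$c{\left(468 \right)} + V{\left(340,-5 \right)} = 155 + 1 = 156$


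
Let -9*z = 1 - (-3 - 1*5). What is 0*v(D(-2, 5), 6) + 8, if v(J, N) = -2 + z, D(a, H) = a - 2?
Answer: 8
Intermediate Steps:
D(a, H) = -2 + a
z = -1 (z = -(1 - (-3 - 1*5))/9 = -(1 - (-3 - 5))/9 = -(1 - 1*(-8))/9 = -(1 + 8)/9 = -⅑*9 = -1)
v(J, N) = -3 (v(J, N) = -2 - 1 = -3)
0*v(D(-2, 5), 6) + 8 = 0*(-3) + 8 = 0 + 8 = 8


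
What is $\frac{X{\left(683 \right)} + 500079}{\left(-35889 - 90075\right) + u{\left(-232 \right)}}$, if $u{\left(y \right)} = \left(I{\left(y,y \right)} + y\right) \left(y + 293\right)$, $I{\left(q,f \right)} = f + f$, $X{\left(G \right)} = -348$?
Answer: $- \frac{166577}{56140} \approx -2.9672$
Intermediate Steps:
$I{\left(q,f \right)} = 2 f$
$u{\left(y \right)} = 3 y \left(293 + y\right)$ ($u{\left(y \right)} = \left(2 y + y\right) \left(y + 293\right) = 3 y \left(293 + y\right)$)
$\frac{X{\left(683 \right)} + 500079}{\left(-35889 - 90075\right) + u{\left(-232 \right)}} = \frac{-348 + 500079}{\left(-35889 - 90075\right) + 3 \left(-232\right) \left(293 - 232\right)} = \frac{499731}{\left(-35889 - 90075\right) + 3 \left(-232\right) 61} = \frac{499731}{-125964 - 42456} = \frac{499731}{-168420} = 499731 \left(- \frac{1}{168420}\right) = - \frac{166577}{56140}$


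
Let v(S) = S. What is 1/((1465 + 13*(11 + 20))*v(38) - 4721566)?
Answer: -1/4650582 ≈ -2.1503e-7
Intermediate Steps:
1/((1465 + 13*(11 + 20))*v(38) - 4721566) = 1/((1465 + 13*(11 + 20))*38 - 4721566) = 1/((1465 + 13*31)*38 - 4721566) = 1/((1465 + 403)*38 - 4721566) = 1/(1868*38 - 4721566) = 1/(70984 - 4721566) = 1/(-4650582) = -1/4650582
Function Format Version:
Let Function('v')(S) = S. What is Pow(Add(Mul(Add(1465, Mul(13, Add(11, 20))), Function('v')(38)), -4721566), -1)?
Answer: Rational(-1, 4650582) ≈ -2.1503e-7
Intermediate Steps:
Pow(Add(Mul(Add(1465, Mul(13, Add(11, 20))), Function('v')(38)), -4721566), -1) = Pow(Add(Mul(Add(1465, Mul(13, Add(11, 20))), 38), -4721566), -1) = Pow(Add(Mul(Add(1465, Mul(13, 31)), 38), -4721566), -1) = Pow(Add(Mul(Add(1465, 403), 38), -4721566), -1) = Pow(Add(Mul(1868, 38), -4721566), -1) = Pow(Add(70984, -4721566), -1) = Pow(-4650582, -1) = Rational(-1, 4650582)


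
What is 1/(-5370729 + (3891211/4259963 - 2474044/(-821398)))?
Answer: -1749562544137/9396419425325949198 ≈ -1.8619e-7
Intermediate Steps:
1/(-5370729 + (3891211/4259963 - 2474044/(-821398))) = 1/(-5370729 + (3891211*(1/4259963) - 2474044*(-1/821398))) = 1/(-5370729 + (3891211/4259963 + 1237022/410699)) = 1/(-5370729 + 6867784416675/1749562544137) = 1/(-9396419425325949198/1749562544137) = -1749562544137/9396419425325949198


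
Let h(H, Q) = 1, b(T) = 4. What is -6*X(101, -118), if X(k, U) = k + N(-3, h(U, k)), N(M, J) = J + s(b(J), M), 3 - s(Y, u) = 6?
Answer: -594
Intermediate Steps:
s(Y, u) = -3 (s(Y, u) = 3 - 1*6 = 3 - 6 = -3)
N(M, J) = -3 + J (N(M, J) = J - 3 = -3 + J)
X(k, U) = -2 + k (X(k, U) = k + (-3 + 1) = k - 2 = -2 + k)
-6*X(101, -118) = -6*(-2 + 101) = -6*99 = -594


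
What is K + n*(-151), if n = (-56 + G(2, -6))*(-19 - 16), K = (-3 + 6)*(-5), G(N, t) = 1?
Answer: -290690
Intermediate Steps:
K = -15 (K = 3*(-5) = -15)
n = 1925 (n = (-56 + 1)*(-19 - 16) = -55*(-35) = 1925)
K + n*(-151) = -15 + 1925*(-151) = -15 - 290675 = -290690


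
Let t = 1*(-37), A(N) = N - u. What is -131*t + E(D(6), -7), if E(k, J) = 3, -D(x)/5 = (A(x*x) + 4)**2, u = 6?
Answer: 4850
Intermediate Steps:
A(N) = -6 + N (A(N) = N - 1*6 = N - 6 = -6 + N)
D(x) = -5*(-2 + x**2)**2 (D(x) = -5*((-6 + x*x) + 4)**2 = -5*((-6 + x**2) + 4)**2 = -5*(-2 + x**2)**2)
t = -37
-131*t + E(D(6), -7) = -131*(-37) + 3 = 4847 + 3 = 4850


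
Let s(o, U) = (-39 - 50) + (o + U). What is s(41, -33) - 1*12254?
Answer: -12335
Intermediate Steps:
s(o, U) = -89 + U + o (s(o, U) = -89 + (U + o) = -89 + U + o)
s(41, -33) - 1*12254 = (-89 - 33 + 41) - 1*12254 = -81 - 12254 = -12335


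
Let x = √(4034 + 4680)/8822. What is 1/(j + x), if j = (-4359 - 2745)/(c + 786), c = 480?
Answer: -9721611663808/54551408912755 - 196382131*√8714/54551408912755 ≈ -0.17855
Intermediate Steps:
j = -1184/211 (j = (-4359 - 2745)/(480 + 786) = -7104/1266 = -7104*1/1266 = -1184/211 ≈ -5.6114)
x = √8714/8822 (x = √8714*(1/8822) = √8714/8822 ≈ 0.010581)
1/(j + x) = 1/(-1184/211 + √8714/8822)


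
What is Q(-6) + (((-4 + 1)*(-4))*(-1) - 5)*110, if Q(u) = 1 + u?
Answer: -1875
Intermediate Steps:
Q(-6) + (((-4 + 1)*(-4))*(-1) - 5)*110 = (1 - 6) + (((-4 + 1)*(-4))*(-1) - 5)*110 = -5 + (-3*(-4)*(-1) - 5)*110 = -5 + (12*(-1) - 5)*110 = -5 + (-12 - 5)*110 = -5 - 17*110 = -5 - 1870 = -1875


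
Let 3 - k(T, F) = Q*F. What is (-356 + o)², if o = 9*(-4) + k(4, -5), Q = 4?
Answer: 136161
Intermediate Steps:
k(T, F) = 3 - 4*F
o = -13 (o = 9*(-4) + (3 - 4*(-5)) = -36 + (3 + 20) = -36 + 23 = -13)
(-356 + o)² = (-356 - 13)² = (-369)² = 136161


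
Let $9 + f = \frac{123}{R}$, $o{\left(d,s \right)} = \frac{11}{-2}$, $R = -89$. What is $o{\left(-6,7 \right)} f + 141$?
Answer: $\frac{17631}{89} \approx 198.1$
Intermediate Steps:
$o{\left(d,s \right)} = - \frac{11}{2}$ ($o{\left(d,s \right)} = 11 \left(- \frac{1}{2}\right) = - \frac{11}{2}$)
$f = - \frac{924}{89}$ ($f = -9 + \frac{123}{-89} = -9 + 123 \left(- \frac{1}{89}\right) = -9 - \frac{123}{89} = - \frac{924}{89} \approx -10.382$)
$o{\left(-6,7 \right)} f + 141 = \left(- \frac{11}{2}\right) \left(- \frac{924}{89}\right) + 141 = \frac{5082}{89} + 141 = \frac{17631}{89}$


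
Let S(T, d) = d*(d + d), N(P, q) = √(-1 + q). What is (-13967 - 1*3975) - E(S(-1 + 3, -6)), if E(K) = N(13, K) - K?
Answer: -17870 - √71 ≈ -17878.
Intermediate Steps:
S(T, d) = 2*d² (S(T, d) = d*(2*d) = 2*d²)
E(K) = √(-1 + K) - K
(-13967 - 1*3975) - E(S(-1 + 3, -6)) = (-13967 - 1*3975) - (√(-1 + 2*(-6)²) - 2*(-6)²) = (-13967 - 3975) - (√(-1 + 2*36) - 2*36) = -17942 - (√(-1 + 72) - 1*72) = -17942 - (√71 - 72) = -17942 - (-72 + √71) = -17942 + (72 - √71) = -17870 - √71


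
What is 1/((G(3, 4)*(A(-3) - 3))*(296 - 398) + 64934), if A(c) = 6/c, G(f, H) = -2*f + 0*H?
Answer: 1/61874 ≈ 1.6162e-5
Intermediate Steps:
G(f, H) = -2*f (G(f, H) = -2*f + 0 = -2*f)
1/((G(3, 4)*(A(-3) - 3))*(296 - 398) + 64934) = 1/(((-2*3)*(6/(-3) - 3))*(296 - 398) + 64934) = 1/(-6*(6*(-1/3) - 3)*(-102) + 64934) = 1/(-6*(-2 - 3)*(-102) + 64934) = 1/(-6*(-5)*(-102) + 64934) = 1/(30*(-102) + 64934) = 1/(-3060 + 64934) = 1/61874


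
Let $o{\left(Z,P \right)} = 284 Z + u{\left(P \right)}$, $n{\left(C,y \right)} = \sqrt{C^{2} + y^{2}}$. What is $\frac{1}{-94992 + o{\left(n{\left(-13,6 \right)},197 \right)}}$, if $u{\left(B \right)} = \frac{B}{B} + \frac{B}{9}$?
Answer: $- \frac{3846249}{364605202202} - \frac{5751 \sqrt{205}}{182302601101} \approx -1.1001 \cdot 10^{-5}$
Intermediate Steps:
$u{\left(B \right)} = 1 + \frac{B}{9}$ ($u{\left(B \right)} = 1 + B \frac{1}{9} = 1 + \frac{B}{9}$)
$o{\left(Z,P \right)} = 1 + 284 Z + \frac{P}{9}$ ($o{\left(Z,P \right)} = 284 Z + \left(1 + \frac{P}{9}\right) = 1 + 284 Z + \frac{P}{9}$)
$\frac{1}{-94992 + o{\left(n{\left(-13,6 \right)},197 \right)}} = \frac{1}{-94992 + \left(1 + 284 \sqrt{\left(-13\right)^{2} + 6^{2}} + \frac{1}{9} \cdot 197\right)} = \frac{1}{-94992 + \left(1 + 284 \sqrt{169 + 36} + \frac{197}{9}\right)} = \frac{1}{-94992 + \left(1 + 284 \sqrt{205} + \frac{197}{9}\right)} = \frac{1}{-94992 + \left(\frac{206}{9} + 284 \sqrt{205}\right)} = \frac{1}{- \frac{854722}{9} + 284 \sqrt{205}}$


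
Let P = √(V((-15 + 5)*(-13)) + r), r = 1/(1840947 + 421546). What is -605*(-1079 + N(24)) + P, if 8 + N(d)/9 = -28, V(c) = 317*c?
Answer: 848815 + 3*√23438757915559087/2262493 ≈ 8.4902e+5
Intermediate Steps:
N(d) = -324 (N(d) = -72 + 9*(-28) = -72 - 252 = -324)
r = 1/2262493 ≈ 4.4199e-7
P = 3*√23438757915559087/2262493 (P = √(317*((-15 + 5)*(-13)) + 1/2262493) = √(317*(-10*(-13)) + 1/2262493) = √(317*130 + 1/2262493) = √(41210 + 1/2262493) = √(93237336531/2262493) = 3*√23438757915559087/2262493 ≈ 203.00)
-605*(-1079 + N(24)) + P = -605*(-1079 - 324) + 3*√23438757915559087/2262493 = -605*(-1403) + 3*√23438757915559087/2262493 = 848815 + 3*√23438757915559087/2262493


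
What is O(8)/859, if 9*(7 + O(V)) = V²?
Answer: 1/7731 ≈ 0.00012935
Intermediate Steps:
O(V) = -7 + V²/9
O(8)/859 = (-7 + (⅑)*8²)/859 = (-7 + (⅑)*64)*(1/859) = (-7 + 64/9)*(1/859) = (⅑)*(1/859) = 1/7731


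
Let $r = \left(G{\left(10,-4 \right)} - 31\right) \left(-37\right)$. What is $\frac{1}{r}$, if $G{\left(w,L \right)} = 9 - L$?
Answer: $\frac{1}{666} \approx 0.0015015$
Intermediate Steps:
$r = 666$ ($r = \left(\left(9 - -4\right) - 31\right) \left(-37\right) = \left(\left(9 + 4\right) - 31\right) \left(-37\right) = \left(13 - 31\right) \left(-37\right) = \left(-18\right) \left(-37\right) = 666$)
$\frac{1}{r} = \frac{1}{666}$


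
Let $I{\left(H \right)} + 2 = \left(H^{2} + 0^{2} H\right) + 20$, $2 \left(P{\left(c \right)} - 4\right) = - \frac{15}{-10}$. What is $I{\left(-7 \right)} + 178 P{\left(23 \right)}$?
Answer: $\frac{1825}{2} \approx 912.5$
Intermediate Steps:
$P{\left(c \right)} = \frac{19}{4}$ ($P{\left(c \right)} = 4 + \frac{\left(-15\right) \frac{1}{-10}}{2} = 4 + \frac{\left(-15\right) \left(- \frac{1}{10}\right)}{2} = 4 + \frac{1}{2} \cdot \frac{3}{2} = 4 + \frac{3}{4} = \frac{19}{4}$)
$I{\left(H \right)} = 18 + H^{2}$ ($I{\left(H \right)} = -2 + \left(\left(H^{2} + 0^{2} H\right) + 20\right) = -2 + \left(\left(H^{2} + 0 H\right) + 20\right) = -2 + \left(\left(H^{2} + 0\right) + 20\right) = -2 + \left(H^{2} + 20\right) = -2 + \left(20 + H^{2}\right) = 18 + H^{2}$)
$I{\left(-7 \right)} + 178 P{\left(23 \right)} = \left(18 + \left(-7\right)^{2}\right) + 178 \cdot \frac{19}{4} = \left(18 + 49\right) + \frac{1691}{2} = 67 + \frac{1691}{2} = \frac{1825}{2}$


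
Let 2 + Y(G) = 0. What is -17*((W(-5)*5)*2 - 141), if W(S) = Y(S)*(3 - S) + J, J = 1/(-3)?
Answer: 15521/3 ≈ 5173.7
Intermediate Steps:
J = -⅓ ≈ -0.33333
Y(G) = -2 (Y(G) = -2 + 0 = -2)
W(S) = -19/3 + 2*S (W(S) = -2*(3 - S) - ⅓ = (-6 + 2*S) - ⅓ = -19/3 + 2*S)
-17*((W(-5)*5)*2 - 141) = -17*(((-19/3 + 2*(-5))*5)*2 - 141) = -17*(((-19/3 - 10)*5)*2 - 141) = -17*(-49/3*5*2 - 141) = -17*(-245/3*2 - 141) = -17*(-490/3 - 141) = -17*(-913/3) = 15521/3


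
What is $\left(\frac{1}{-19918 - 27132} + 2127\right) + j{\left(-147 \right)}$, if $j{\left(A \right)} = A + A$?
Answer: $\frac{86242649}{47050} \approx 1833.0$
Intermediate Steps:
$j{\left(A \right)} = 2 A$
$\left(\frac{1}{-19918 - 27132} + 2127\right) + j{\left(-147 \right)} = \left(\frac{1}{-19918 - 27132} + 2127\right) + 2 \left(-147\right) = \left(\frac{1}{-47050} + 2127\right) - 294 = \left(- \frac{1}{47050} + 2127\right) - 294 = \frac{100075349}{47050} - 294 = \frac{86242649}{47050}$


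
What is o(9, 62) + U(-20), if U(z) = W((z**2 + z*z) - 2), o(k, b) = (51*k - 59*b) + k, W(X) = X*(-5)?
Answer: -7180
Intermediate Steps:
W(X) = -5*X
o(k, b) = -59*b + 52*k (o(k, b) = (-59*b + 51*k) + k = -59*b + 52*k)
U(z) = 10 - 10*z**2 (U(z) = -5*((z**2 + z*z) - 2) = -5*((z**2 + z**2) - 2) = -5*(2*z**2 - 2) = -5*(-2 + 2*z**2) = 10 - 10*z**2)
o(9, 62) + U(-20) = (-59*62 + 52*9) + (10 - 10*(-20)**2) = (-3658 + 468) + (10 - 10*400) = -3190 + (10 - 4000) = -3190 - 3990 = -7180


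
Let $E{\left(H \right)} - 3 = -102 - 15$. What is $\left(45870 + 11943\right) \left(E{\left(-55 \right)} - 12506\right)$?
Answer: $-729600060$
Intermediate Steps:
$E{\left(H \right)} = -114$ ($E{\left(H \right)} = 3 - 117 = -114$)
$\left(45870 + 11943\right) \left(E{\left(-55 \right)} - 12506\right) = \left(45870 + 11943\right) \left(-114 - 12506\right) = 57813 \left(-12620\right) = -729600060$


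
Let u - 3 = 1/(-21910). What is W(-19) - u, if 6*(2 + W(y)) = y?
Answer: -268396/32865 ≈ -8.1666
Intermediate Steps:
W(y) = -2 + y/6
u = 65729/21910 (u = 3 + 1/(-21910) = 3 - 1/21910 = 65729/21910 ≈ 3.0000)
W(-19) - u = (-2 + (⅙)*(-19)) - 1*65729/21910 = (-2 - 19/6) - 65729/21910 = -31/6 - 65729/21910 = -268396/32865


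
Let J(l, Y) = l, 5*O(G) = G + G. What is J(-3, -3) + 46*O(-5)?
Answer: -95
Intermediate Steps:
O(G) = 2*G/5 (O(G) = (G + G)/5 = (2*G)/5 = 2*G/5)
J(-3, -3) + 46*O(-5) = -3 + 46*((⅖)*(-5)) = -3 + 46*(-2) = -3 - 92 = -95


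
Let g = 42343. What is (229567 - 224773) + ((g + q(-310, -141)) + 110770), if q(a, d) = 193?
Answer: 158100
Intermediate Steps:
(229567 - 224773) + ((g + q(-310, -141)) + 110770) = (229567 - 224773) + ((42343 + 193) + 110770) = 4794 + (42536 + 110770) = 4794 + 153306 = 158100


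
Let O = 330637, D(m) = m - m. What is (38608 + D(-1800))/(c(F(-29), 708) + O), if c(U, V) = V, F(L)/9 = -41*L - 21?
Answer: 38608/331345 ≈ 0.11652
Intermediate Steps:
F(L) = -189 - 369*L (F(L) = 9*(-41*L - 21) = 9*(-21 - 41*L) = -189 - 369*L)
D(m) = 0
(38608 + D(-1800))/(c(F(-29), 708) + O) = (38608 + 0)/(708 + 330637) = 38608/331345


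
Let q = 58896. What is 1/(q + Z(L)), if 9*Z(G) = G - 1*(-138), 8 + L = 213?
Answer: 9/530407 ≈ 1.6968e-5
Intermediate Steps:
L = 205 (L = -8 + 213 = 205)
Z(G) = 46/3 + G/9 (Z(G) = (G - 1*(-138))/9 = (G + 138)/9 = (138 + G)/9 = 46/3 + G/9)
1/(q + Z(L)) = 1/(58896 + (46/3 + (1/9)*205)) = 1/(58896 + (46/3 + 205/9)) = 1/(58896 + 343/9) = 1/(530407/9) = 9/530407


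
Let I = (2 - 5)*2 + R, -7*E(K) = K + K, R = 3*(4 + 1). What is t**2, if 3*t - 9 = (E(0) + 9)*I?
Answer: 900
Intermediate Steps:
R = 15 (R = 3*5 = 15)
E(K) = -2*K/7 (E(K) = -(K + K)/7 = -2*K/7)
I = 9 (I = (2 - 5)*2 + 15 = -3*2 + 15 = -6 + 15 = 9)
t = 30 (t = 3 + ((-2/7*0 + 9)*9)/3 = 3 + ((0 + 9)*9)/3 = 3 + (9*9)/3 = 3 + (1/3)*81 = 3 + 27 = 30)
t**2 = 30**2 = 900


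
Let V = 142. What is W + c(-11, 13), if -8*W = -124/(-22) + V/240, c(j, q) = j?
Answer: -124381/10560 ≈ -11.779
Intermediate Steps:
W = -8221/10560 (W = -(-124/(-22) + 142/240)/8 = -(-124*(-1/22) + 142*(1/240))/8 = -(62/11 + 71/120)/8 = -⅛*8221/1320 = -8221/10560 ≈ -0.77850)
W + c(-11, 13) = -8221/10560 - 11 = -124381/10560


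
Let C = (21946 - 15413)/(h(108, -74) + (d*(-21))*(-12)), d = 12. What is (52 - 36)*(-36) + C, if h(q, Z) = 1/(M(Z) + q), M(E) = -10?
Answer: -170059094/296353 ≈ -573.84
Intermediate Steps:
h(q, Z) = 1/(-10 + q)
C = 640234/296353 (C = (21946 - 15413)/(1/(-10 + 108) + (12*(-21))*(-12)) = 6533/(1/98 - 252*(-12)) = 6533/(1/98 + 3024) = 6533/(296353/98) = 6533*(98/296353) = 640234/296353 ≈ 2.1604)
(52 - 36)*(-36) + C = (52 - 36)*(-36) + 640234/296353 = 16*(-36) + 640234/296353 = -576 + 640234/296353 = -170059094/296353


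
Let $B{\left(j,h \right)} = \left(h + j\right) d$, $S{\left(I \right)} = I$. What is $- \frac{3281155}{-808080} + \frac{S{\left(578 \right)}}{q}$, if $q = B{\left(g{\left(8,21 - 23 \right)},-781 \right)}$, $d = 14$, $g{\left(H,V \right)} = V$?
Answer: $\frac{169052147}{42181776} \approx 4.0077$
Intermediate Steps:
$B{\left(j,h \right)} = 14 h + 14 j$ ($B{\left(j,h \right)} = \left(h + j\right) 14 = 14 h + 14 j$)
$q = -10962$ ($q = 14 \left(-781\right) + 14 \left(21 - 23\right) = -10934 + 14 \left(21 - 23\right) = -10934 + 14 \left(-2\right) = -10934 - 28 = -10962$)
$- \frac{3281155}{-808080} + \frac{S{\left(578 \right)}}{q} = - \frac{3281155}{-808080} + \frac{578}{-10962} = \left(-3281155\right) \left(- \frac{1}{808080}\right) + 578 \left(- \frac{1}{10962}\right) = \frac{656231}{161616} - \frac{289}{5481} = \frac{169052147}{42181776}$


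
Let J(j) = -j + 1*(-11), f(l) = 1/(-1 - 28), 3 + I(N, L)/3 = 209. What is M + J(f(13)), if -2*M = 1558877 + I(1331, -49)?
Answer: -45225991/58 ≈ -7.7976e+5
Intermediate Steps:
I(N, L) = 618 (I(N, L) = -9 + 3*209 = -9 + 627 = 618)
f(l) = -1/29 (f(l) = 1/(-29) = -1/29)
M = -1559495/2 (M = -(1558877 + 618)/2 = -½*1559495 = -1559495/2 ≈ -7.7975e+5)
J(j) = -11 - j (J(j) = -j - 11 = -11 - j)
M + J(f(13)) = -1559495/2 + (-11 - 1*(-1/29)) = -1559495/2 + (-11 + 1/29) = -1559495/2 - 318/29 = -45225991/58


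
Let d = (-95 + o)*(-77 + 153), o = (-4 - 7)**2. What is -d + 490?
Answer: -1486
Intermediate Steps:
o = 121 (o = (-11)**2 = 121)
d = 1976 (d = (-95 + 121)*(-77 + 153) = 26*76 = 1976)
-d + 490 = -1*1976 + 490 = -1976 + 490 = -1486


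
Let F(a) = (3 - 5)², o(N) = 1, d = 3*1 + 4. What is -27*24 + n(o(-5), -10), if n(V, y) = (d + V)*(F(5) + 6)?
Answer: -568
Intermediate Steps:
d = 7 (d = 3 + 4 = 7)
F(a) = 4 (F(a) = (-2)² = 4)
n(V, y) = 70 + 10*V (n(V, y) = (7 + V)*(4 + 6) = (7 + V)*10 = 70 + 10*V)
-27*24 + n(o(-5), -10) = -27*24 + (70 + 10*1) = -648 + (70 + 10) = -648 + 80 = -568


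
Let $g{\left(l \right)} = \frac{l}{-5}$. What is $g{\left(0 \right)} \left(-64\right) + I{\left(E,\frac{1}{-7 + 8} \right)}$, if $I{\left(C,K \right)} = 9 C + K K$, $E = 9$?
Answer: $82$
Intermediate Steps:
$g{\left(l \right)} = - \frac{l}{5}$ ($g{\left(l \right)} = l \left(- \frac{1}{5}\right) = - \frac{l}{5}$)
$I{\left(C,K \right)} = K^{2} + 9 C$ ($I{\left(C,K \right)} = 9 C + K^{2} = K^{2} + 9 C$)
$g{\left(0 \right)} \left(-64\right) + I{\left(E,\frac{1}{-7 + 8} \right)} = \left(- \frac{1}{5}\right) 0 \left(-64\right) + \left(\left(\frac{1}{-7 + 8}\right)^{2} + 9 \cdot 9\right) = 0 \left(-64\right) + \left(\left(1^{-1}\right)^{2} + 81\right) = 0 + \left(1^{2} + 81\right) = 0 + \left(1 + 81\right) = 0 + 82 = 82$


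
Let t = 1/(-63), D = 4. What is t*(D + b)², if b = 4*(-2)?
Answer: -16/63 ≈ -0.25397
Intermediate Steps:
b = -8
t = -1/63 ≈ -0.015873
t*(D + b)² = -(4 - 8)²/63 = -1/63*(-4)² = -1/63*16 = -16/63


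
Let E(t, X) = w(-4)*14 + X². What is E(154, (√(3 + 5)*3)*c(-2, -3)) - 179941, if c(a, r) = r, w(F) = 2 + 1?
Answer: -179251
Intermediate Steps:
w(F) = 3
E(t, X) = 42 + X² (E(t, X) = 3*14 + X² = 42 + X²)
E(154, (√(3 + 5)*3)*c(-2, -3)) - 179941 = (42 + ((√(3 + 5)*3)*(-3))²) - 179941 = (42 + ((√8*3)*(-3))²) - 179941 = (42 + (((2*√2)*3)*(-3))²) - 179941 = (42 + ((6*√2)*(-3))²) - 179941 = (42 + (-18*√2)²) - 179941 = (42 + 648) - 179941 = 690 - 179941 = -179251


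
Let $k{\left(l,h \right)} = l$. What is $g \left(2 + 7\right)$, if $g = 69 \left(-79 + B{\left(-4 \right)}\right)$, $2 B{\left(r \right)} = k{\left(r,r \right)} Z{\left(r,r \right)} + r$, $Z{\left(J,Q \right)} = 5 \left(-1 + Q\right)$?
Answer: $-19251$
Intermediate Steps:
$Z{\left(J,Q \right)} = -5 + 5 Q$
$B{\left(r \right)} = \frac{r}{2} + \frac{r \left(-5 + 5 r\right)}{2}$ ($B{\left(r \right)} = \frac{r \left(-5 + 5 r\right) + r}{2} = \frac{r + r \left(-5 + 5 r\right)}{2} = \frac{r}{2} + \frac{r \left(-5 + 5 r\right)}{2}$)
$g = -2139$ ($g = 69 \left(-79 + \frac{1}{2} \left(-4\right) \left(-4 + 5 \left(-4\right)\right)\right) = 69 \left(-79 + \frac{1}{2} \left(-4\right) \left(-4 - 20\right)\right) = 69 \left(-79 + \frac{1}{2} \left(-4\right) \left(-24\right)\right) = 69 \left(-79 + 48\right) = 69 \left(-31\right) = -2139$)
$g \left(2 + 7\right) = - 2139 \left(2 + 7\right) = \left(-2139\right) 9 = -19251$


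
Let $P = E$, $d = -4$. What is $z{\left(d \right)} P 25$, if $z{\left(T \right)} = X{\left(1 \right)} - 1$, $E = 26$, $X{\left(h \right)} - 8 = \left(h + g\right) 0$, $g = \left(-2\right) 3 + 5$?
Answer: $4550$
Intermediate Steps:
$g = -1$ ($g = -6 + 5 = -1$)
$X{\left(h \right)} = 8$ ($X{\left(h \right)} = 8 + \left(h - 1\right) 0 = 8 + \left(-1 + h\right) 0 = 8 + 0 = 8$)
$z{\left(T \right)} = 7$ ($z{\left(T \right)} = 8 - 1 = 7$)
$P = 26$
$z{\left(d \right)} P 25 = 7 \cdot 26 \cdot 25 = 182 \cdot 25 = 4550$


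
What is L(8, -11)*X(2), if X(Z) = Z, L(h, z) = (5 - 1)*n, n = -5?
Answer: -40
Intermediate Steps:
L(h, z) = -20 (L(h, z) = (5 - 1)*(-5) = 4*(-5) = -20)
L(8, -11)*X(2) = -20*2 = -40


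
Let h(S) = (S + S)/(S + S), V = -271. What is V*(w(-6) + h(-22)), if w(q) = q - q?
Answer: -271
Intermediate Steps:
h(S) = 1 (h(S) = (2*S)/((2*S)) = (2*S)*(1/(2*S)) = 1)
w(q) = 0
V*(w(-6) + h(-22)) = -271*(0 + 1) = -271*1 = -271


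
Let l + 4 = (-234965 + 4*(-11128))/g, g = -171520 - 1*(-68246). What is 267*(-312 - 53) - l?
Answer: -10064434051/103274 ≈ -97454.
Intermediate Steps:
g = -103274 (g = -171520 + 68246 = -103274)
l = -133619/103274 (l = -4 + (-234965 + 4*(-11128))/(-103274) = -4 + (-234965 - 44512)*(-1/103274) = -4 - 279477*(-1/103274) = -4 + 279477/103274 = -133619/103274 ≈ -1.2938)
267*(-312 - 53) - l = 267*(-312 - 53) - 1*(-133619/103274) = 267*(-365) + 133619/103274 = -97455 + 133619/103274 = -10064434051/103274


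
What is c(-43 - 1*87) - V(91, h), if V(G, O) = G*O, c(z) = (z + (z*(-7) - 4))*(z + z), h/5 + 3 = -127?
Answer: -142610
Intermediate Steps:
h = -650 (h = -15 + 5*(-127) = -15 - 635 = -650)
c(z) = 2*z*(-4 - 6*z) (c(z) = (z + (-7*z - 4))*(2*z) = (z + (-4 - 7*z))*(2*z) = (-4 - 6*z)*(2*z) = 2*z*(-4 - 6*z))
c(-43 - 1*87) - V(91, h) = -4*(-43 - 1*87)*(2 + 3*(-43 - 1*87)) - 91*(-650) = -4*(-43 - 87)*(2 + 3*(-43 - 87)) - 1*(-59150) = -4*(-130)*(2 + 3*(-130)) + 59150 = -4*(-130)*(2 - 390) + 59150 = -4*(-130)*(-388) + 59150 = -201760 + 59150 = -142610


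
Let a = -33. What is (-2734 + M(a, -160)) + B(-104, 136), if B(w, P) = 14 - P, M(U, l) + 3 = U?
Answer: -2892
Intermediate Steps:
M(U, l) = -3 + U
(-2734 + M(a, -160)) + B(-104, 136) = (-2734 + (-3 - 33)) + (14 - 1*136) = (-2734 - 36) + (14 - 136) = -2770 - 122 = -2892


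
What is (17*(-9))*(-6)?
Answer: 918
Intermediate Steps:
(17*(-9))*(-6) = -153*(-6) = 918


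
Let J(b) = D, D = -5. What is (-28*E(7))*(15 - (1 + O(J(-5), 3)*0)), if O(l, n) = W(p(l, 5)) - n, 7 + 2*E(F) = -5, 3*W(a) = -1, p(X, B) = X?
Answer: 2352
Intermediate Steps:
W(a) = -⅓ (W(a) = (⅓)*(-1) = -⅓)
E(F) = -6 (E(F) = -7/2 + (½)*(-5) = -7/2 - 5/2 = -6)
J(b) = -5
O(l, n) = -⅓ - n
(-28*E(7))*(15 - (1 + O(J(-5), 3)*0)) = (-28*(-6))*(15 - (1 + (-⅓ - 1*3)*0)) = 168*(15 - (1 + (-⅓ - 3)*0)) = 168*(15 - (1 - 10/3*0)) = 168*(15 - (1 + 0)) = 168*(15 - 1*1) = 168*(15 - 1) = 168*14 = 2352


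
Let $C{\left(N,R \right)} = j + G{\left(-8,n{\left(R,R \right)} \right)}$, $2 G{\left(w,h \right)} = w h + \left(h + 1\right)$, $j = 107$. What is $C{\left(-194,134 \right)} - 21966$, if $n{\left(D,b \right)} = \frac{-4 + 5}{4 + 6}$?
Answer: $- \frac{437177}{20} \approx -21859.0$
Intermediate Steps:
$n{\left(D,b \right)} = \frac{1}{10}$ ($n{\left(D,b \right)} = 1 \cdot \frac{1}{10} = \frac{1}{10}$)
$G{\left(w,h \right)} = \frac{1}{2} + \frac{h}{2} + \frac{h w}{2}$ ($G{\left(w,h \right)} = \frac{w h + \left(h + 1\right)}{2} = \frac{h w + \left(1 + h\right)}{2} = \frac{1 + h + h w}{2} = \frac{1}{2} + \frac{h}{2} + \frac{h w}{2}$)
$C{\left(N,R \right)} = \frac{2143}{20}$ ($C{\left(N,R \right)} = 107 + \left(\frac{1}{2} + \frac{1}{2} \cdot \frac{1}{10} + \frac{1}{2} \cdot \frac{1}{10} \left(-8\right)\right) = 107 + \left(\frac{1}{2} + \frac{1}{20} - \frac{2}{5}\right) = 107 + \frac{3}{20} = \frac{2143}{20}$)
$C{\left(-194,134 \right)} - 21966 = \frac{2143}{20} - 21966 = - \frac{437177}{20}$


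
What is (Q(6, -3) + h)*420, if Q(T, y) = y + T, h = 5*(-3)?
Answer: -5040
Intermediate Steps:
h = -15
Q(T, y) = T + y
(Q(6, -3) + h)*420 = ((6 - 3) - 15)*420 = (3 - 15)*420 = -12*420 = -5040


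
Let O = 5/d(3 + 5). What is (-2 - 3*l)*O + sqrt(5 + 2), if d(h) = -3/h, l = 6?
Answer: 800/3 + sqrt(7) ≈ 269.31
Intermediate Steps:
O = -40/3 (O = 5/((-3/(3 + 5))) = 5/((-3/8)) = 5/((-3*1/8)) = 5/(-3/8) = 5*(-8/3) = -40/3 ≈ -13.333)
(-2 - 3*l)*O + sqrt(5 + 2) = (-2 - 3*6)*(-40/3) + sqrt(5 + 2) = (-2 - 1*18)*(-40/3) + sqrt(7) = (-2 - 18)*(-40/3) + sqrt(7) = -20*(-40/3) + sqrt(7) = 800/3 + sqrt(7)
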